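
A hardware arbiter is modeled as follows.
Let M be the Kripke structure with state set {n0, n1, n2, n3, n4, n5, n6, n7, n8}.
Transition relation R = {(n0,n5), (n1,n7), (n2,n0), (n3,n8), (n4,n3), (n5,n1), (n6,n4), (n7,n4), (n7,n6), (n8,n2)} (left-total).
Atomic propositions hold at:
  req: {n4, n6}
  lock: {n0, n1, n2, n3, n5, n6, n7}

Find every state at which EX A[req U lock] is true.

A[req U lock]: least fixpoint, start Z0 = Sat(lock) = {n0, n1, n2, n3, n5, n6, n7}, add states in Sat(req) with every successor in Z. Z1 = {n0, n1, n2, n3, n4, n5, n6, n7}; fixed.
Sat(A[req U lock]) = {n0, n1, n2, n3, n4, n5, n6, n7}
Sat(EX A[req U lock]) = {s : some successor in {n0, n1, n2, n3, n4, n5, n6, n7}} = {n0, n1, n2, n4, n5, n6, n7, n8}

{n0, n1, n2, n4, n5, n6, n7, n8}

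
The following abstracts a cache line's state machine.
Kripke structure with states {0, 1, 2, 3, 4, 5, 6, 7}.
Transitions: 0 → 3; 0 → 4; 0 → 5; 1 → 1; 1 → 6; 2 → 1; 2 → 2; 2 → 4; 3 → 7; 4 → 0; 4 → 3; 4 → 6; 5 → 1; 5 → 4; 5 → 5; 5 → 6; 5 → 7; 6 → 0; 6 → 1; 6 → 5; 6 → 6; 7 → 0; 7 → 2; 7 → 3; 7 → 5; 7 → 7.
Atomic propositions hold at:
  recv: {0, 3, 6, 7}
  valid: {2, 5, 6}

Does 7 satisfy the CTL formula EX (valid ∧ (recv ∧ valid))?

Sat(recv ∧ valid) = {6}
Sat(valid ∧ (recv ∧ valid)) = {6}
Sat(EX (valid ∧ (recv ∧ valid))) = {s : some successor in {6}} = {1, 4, 5, 6}
7 ∉ Sat(EX (valid ∧ (recv ∧ valid))) = {1, 4, 5, 6}, so the formula does not hold at 7.

No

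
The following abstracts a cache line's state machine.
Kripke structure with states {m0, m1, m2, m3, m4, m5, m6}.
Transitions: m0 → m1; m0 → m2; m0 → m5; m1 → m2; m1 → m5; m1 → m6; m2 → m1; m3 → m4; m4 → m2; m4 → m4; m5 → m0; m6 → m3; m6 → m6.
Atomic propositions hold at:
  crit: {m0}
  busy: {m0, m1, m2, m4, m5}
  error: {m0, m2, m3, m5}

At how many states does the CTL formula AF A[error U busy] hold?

6

A[error U busy]: least fixpoint, start Z0 = Sat(busy) = {m0, m1, m2, m4, m5}, add states in Sat(error) with every successor in Z. Z1 = {m0, m1, m2, m3, m4, m5}; fixed.
Sat(A[error U busy]) = {m0, m1, m2, m3, m4, m5}
AF A[error U busy]: least fixpoint, start Z0 = {m0, m1, m2, m3, m4, m5}, add states with every successor in Z. Already a fixed point.
Sat(AF A[error U busy]) = {m0, m1, m2, m3, m4, m5}
|Sat(AF A[error U busy])| = |{m0, m1, m2, m3, m4, m5}| = 6.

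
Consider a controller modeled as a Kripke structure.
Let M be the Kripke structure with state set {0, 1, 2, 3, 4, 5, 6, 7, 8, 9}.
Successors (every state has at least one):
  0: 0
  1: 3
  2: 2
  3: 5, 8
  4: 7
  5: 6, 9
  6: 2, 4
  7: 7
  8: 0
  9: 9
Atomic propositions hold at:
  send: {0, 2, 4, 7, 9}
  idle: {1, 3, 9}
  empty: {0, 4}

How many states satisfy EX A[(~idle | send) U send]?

9

Sat(~idle) = {0, 2, 4, 5, 6, 7, 8}
Sat(~idle | send) = {0, 2, 4, 5, 6, 7, 8, 9}
A[(~idle | send) U send]: least fixpoint, start Z0 = Sat(send) = {0, 2, 4, 7, 9}, add states in Sat(~idle | send) with every successor in Z. Z1 = {0, 2, 4, 6, 7, 8, 9}; Z2 = {0, 2, 4, 5, 6, 7, 8, 9}; fixed.
Sat(A[(~idle | send) U send]) = {0, 2, 4, 5, 6, 7, 8, 9}
Sat(EX A[(~idle | send) U send]) = {s : some successor in {0, 2, 4, 5, 6, 7, 8, 9}} = {0, 2, 3, 4, 5, 6, 7, 8, 9}
|Sat(EX A[(~idle | send) U send])| = |{0, 2, 3, 4, 5, 6, 7, 8, 9}| = 9.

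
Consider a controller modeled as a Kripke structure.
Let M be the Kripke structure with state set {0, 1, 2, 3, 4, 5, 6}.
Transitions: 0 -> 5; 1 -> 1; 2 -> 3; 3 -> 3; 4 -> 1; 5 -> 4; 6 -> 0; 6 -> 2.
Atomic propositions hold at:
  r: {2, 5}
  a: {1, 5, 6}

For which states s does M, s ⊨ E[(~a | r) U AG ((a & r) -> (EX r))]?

Sat(~a) = {0, 2, 3, 4}
Sat(~a | r) = {0, 2, 3, 4, 5}
Sat(a & r) = {5}
Sat(EX r) = {s : some successor in {2, 5}} = {0, 6}
Sat((a & r) -> (EX r)) = {0, 1, 2, 3, 4, 6}
AG ((a & r) -> (EX r)): greatest fixpoint, start Z0 = {0, 1, 2, 3, 4, 6}, keep only states in Sat with every successor in Z. Z1 = {1, 2, 3, 4, 6}; Z2 = {1, 2, 3, 4}; fixed.
Sat(AG ((a & r) -> (EX r))) = {1, 2, 3, 4}
E[(~a | r) U AG ((a & r) -> (EX r))]: least fixpoint, start Z0 = Sat(AG ((a & r) -> (EX r))) = {1, 2, 3, 4}, add states in Sat(~a | r) with some successor in Z. Z1 = {1, 2, 3, 4, 5}; Z2 = {0, 1, 2, 3, 4, 5}; fixed.
Sat(E[(~a | r) U AG ((a & r) -> (EX r))]) = {0, 1, 2, 3, 4, 5}

{0, 1, 2, 3, 4, 5}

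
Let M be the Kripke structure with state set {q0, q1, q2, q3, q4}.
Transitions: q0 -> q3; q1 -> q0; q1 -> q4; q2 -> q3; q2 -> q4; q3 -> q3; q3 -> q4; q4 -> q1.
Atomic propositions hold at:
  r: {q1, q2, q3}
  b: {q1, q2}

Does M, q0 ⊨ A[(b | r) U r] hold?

No

Sat(b | r) = {q1, q2, q3}
A[(b | r) U r]: least fixpoint, start Z0 = Sat(r) = {q1, q2, q3}, add states in Sat(b | r) with every successor in Z. Already a fixed point.
Sat(A[(b | r) U r]) = {q1, q2, q3}
q0 ∉ Sat(A[(b | r) U r]) = {q1, q2, q3}, so the formula does not hold at q0.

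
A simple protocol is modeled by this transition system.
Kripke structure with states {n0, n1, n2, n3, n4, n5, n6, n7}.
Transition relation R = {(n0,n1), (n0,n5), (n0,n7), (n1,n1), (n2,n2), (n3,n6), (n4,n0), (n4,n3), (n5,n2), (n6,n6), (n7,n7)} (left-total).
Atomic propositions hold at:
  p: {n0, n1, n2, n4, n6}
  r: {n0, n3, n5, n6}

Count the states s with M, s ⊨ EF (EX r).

4

Sat(EX r) = {s : some successor in {n0, n3, n5, n6}} = {n0, n3, n4, n6}
EF (EX r): least fixpoint, start Z0 = {n0, n3, n4, n6}, add states with some successor in Z. Already a fixed point.
Sat(EF (EX r)) = {n0, n3, n4, n6}
|Sat(EF (EX r))| = |{n0, n3, n4, n6}| = 4.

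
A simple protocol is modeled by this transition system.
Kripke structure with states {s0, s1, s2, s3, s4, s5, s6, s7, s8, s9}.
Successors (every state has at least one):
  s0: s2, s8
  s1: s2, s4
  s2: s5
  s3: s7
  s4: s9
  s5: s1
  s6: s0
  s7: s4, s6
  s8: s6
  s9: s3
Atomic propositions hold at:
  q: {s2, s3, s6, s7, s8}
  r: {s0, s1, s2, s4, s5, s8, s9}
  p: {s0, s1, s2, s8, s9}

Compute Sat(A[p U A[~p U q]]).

{s0, s2, s3, s6, s7, s8, s9}

Sat(~p) = {s3, s4, s5, s6, s7}
A[~p U q]: least fixpoint, start Z0 = Sat(q) = {s2, s3, s6, s7, s8}, add states in Sat(~p) with every successor in Z. Already a fixed point.
Sat(A[~p U q]) = {s2, s3, s6, s7, s8}
A[p U A[~p U q]]: least fixpoint, start Z0 = Sat(A[~p U q]) = {s2, s3, s6, s7, s8}, add states in Sat(p) with every successor in Z. Z1 = {s0, s2, s3, s6, s7, s8, s9}; fixed.
Sat(A[p U A[~p U q]]) = {s0, s2, s3, s6, s7, s8, s9}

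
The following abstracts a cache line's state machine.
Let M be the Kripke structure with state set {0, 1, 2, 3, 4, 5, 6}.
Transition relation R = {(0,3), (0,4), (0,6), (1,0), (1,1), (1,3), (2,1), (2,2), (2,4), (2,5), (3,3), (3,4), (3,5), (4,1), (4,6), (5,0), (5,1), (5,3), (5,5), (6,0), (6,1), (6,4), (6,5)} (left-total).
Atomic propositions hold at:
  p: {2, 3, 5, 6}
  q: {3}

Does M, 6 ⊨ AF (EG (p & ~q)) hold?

Sat(~q) = {0, 1, 2, 4, 5, 6}
Sat(p & ~q) = {2, 5, 6}
EG (p & ~q): greatest fixpoint, start Z0 = {2, 5, 6}, keep only states in Sat with some successor in Z. Already a fixed point.
Sat(EG (p & ~q)) = {2, 5, 6}
AF (EG (p & ~q)): least fixpoint, start Z0 = {2, 5, 6}, add states with every successor in Z. Already a fixed point.
Sat(AF (EG (p & ~q))) = {2, 5, 6}
6 ∈ Sat(AF (EG (p & ~q))) = {2, 5, 6}, so the formula holds at 6.

Yes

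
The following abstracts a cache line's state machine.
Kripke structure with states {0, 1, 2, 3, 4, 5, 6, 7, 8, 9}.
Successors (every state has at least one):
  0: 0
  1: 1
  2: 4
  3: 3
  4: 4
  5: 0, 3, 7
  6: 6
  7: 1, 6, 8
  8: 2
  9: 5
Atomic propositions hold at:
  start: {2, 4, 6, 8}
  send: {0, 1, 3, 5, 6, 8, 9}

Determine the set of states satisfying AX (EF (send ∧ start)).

{6, 9}

Sat(send ∧ start) = {6, 8}
EF (send ∧ start): least fixpoint, start Z0 = {6, 8}, add states with some successor in Z. Z1 = {6, 7, 8}; Z2 = {5, 6, 7, 8}; Z3 = {5, 6, 7, 8, 9}; fixed.
Sat(EF (send ∧ start)) = {5, 6, 7, 8, 9}
Sat(AX (EF (send ∧ start))) = {s : every successor in {5, 6, 7, 8, 9}} = {6, 9}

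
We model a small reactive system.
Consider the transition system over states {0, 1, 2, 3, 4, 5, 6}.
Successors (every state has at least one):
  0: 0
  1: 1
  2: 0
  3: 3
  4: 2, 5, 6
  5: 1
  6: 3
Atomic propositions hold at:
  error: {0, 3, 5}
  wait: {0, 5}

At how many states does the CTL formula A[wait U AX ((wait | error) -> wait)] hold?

Sat(wait | error) = {0, 3, 5}
Sat((wait | error) -> wait) = {0, 1, 2, 4, 5, 6}
Sat(AX ((wait | error) -> wait)) = {s : every successor in {0, 1, 2, 4, 5, 6}} = {0, 1, 2, 4, 5}
A[wait U AX ((wait | error) -> wait)]: least fixpoint, start Z0 = Sat(AX ((wait | error) -> wait)) = {0, 1, 2, 4, 5}, add states in Sat(wait) with every successor in Z. Already a fixed point.
Sat(A[wait U AX ((wait | error) -> wait)]) = {0, 1, 2, 4, 5}
|Sat(A[wait U AX ((wait | error) -> wait)])| = |{0, 1, 2, 4, 5}| = 5.

5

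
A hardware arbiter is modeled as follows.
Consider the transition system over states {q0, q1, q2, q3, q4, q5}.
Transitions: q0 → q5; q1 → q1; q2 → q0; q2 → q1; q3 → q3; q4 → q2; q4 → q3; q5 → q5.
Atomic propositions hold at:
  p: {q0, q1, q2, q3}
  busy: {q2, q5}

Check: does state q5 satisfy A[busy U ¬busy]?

Sat(¬busy) = {q0, q1, q3, q4}
A[busy U ¬busy]: least fixpoint, start Z0 = Sat(¬busy) = {q0, q1, q3, q4}, add states in Sat(busy) with every successor in Z. Z1 = {q0, q1, q2, q3, q4}; fixed.
Sat(A[busy U ¬busy]) = {q0, q1, q2, q3, q4}
q5 ∉ Sat(A[busy U ¬busy]) = {q0, q1, q2, q3, q4}, so the formula does not hold at q5.

No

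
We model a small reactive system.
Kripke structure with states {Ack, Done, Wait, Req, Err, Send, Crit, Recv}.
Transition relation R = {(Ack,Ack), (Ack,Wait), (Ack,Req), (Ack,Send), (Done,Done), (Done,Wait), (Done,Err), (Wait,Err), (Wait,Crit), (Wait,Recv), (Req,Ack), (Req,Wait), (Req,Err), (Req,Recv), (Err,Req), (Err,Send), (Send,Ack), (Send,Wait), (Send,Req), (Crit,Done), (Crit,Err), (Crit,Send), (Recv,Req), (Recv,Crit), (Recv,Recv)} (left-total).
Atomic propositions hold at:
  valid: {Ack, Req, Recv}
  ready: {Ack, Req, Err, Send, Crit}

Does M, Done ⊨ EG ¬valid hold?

Yes

Sat(¬valid) = {Done, Wait, Err, Send, Crit}
EG ¬valid: greatest fixpoint, start Z0 = {Done, Wait, Err, Send, Crit}, keep only states in Sat with some successor in Z. Already a fixed point.
Sat(EG ¬valid) = {Done, Wait, Err, Send, Crit}
Done ∈ Sat(EG ¬valid) = {Done, Wait, Err, Send, Crit}, so the formula holds at Done.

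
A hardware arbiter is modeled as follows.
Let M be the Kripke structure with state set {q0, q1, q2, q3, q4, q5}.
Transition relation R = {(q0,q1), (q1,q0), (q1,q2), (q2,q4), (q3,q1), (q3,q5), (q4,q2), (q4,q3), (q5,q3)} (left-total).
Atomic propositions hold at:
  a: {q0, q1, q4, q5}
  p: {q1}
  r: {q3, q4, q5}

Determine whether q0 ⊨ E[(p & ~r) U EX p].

Sat(~r) = {q0, q1, q2}
Sat(p & ~r) = {q1}
Sat(EX p) = {s : some successor in {q1}} = {q0, q3}
E[(p & ~r) U EX p]: least fixpoint, start Z0 = Sat(EX p) = {q0, q3}, add states in Sat(p & ~r) with some successor in Z. Z1 = {q0, q1, q3}; fixed.
Sat(E[(p & ~r) U EX p]) = {q0, q1, q3}
q0 ∈ Sat(E[(p & ~r) U EX p]) = {q0, q1, q3}, so the formula holds at q0.

Yes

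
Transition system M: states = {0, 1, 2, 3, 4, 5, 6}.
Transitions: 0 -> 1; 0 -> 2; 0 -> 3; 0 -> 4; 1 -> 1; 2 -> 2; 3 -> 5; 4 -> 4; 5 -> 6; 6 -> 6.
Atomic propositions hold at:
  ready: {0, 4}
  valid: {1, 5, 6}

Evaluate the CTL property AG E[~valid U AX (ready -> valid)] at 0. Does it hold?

Sat(~valid) = {0, 2, 3, 4}
Sat(ready -> valid) = {1, 2, 3, 5, 6}
Sat(AX (ready -> valid)) = {s : every successor in {1, 2, 3, 5, 6}} = {1, 2, 3, 5, 6}
E[~valid U AX (ready -> valid)]: least fixpoint, start Z0 = Sat(AX (ready -> valid)) = {1, 2, 3, 5, 6}, add states in Sat(~valid) with some successor in Z. Z1 = {0, 1, 2, 3, 5, 6}; fixed.
Sat(E[~valid U AX (ready -> valid)]) = {0, 1, 2, 3, 5, 6}
AG E[~valid U AX (ready -> valid)]: greatest fixpoint, start Z0 = {0, 1, 2, 3, 5, 6}, keep only states in Sat with every successor in Z. Z1 = {1, 2, 3, 5, 6}; fixed.
Sat(AG E[~valid U AX (ready -> valid)]) = {1, 2, 3, 5, 6}
0 ∉ Sat(AG E[~valid U AX (ready -> valid)]) = {1, 2, 3, 5, 6}, so the formula does not hold at 0.

No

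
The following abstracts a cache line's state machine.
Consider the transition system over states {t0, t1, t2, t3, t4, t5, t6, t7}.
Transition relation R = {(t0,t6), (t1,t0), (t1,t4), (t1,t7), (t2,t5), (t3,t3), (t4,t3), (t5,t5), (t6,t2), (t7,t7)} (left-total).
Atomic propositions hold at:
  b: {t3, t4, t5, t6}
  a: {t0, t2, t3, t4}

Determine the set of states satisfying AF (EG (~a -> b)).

Sat(~a) = {t1, t5, t6, t7}
Sat(~a -> b) = {t0, t2, t3, t4, t5, t6}
EG (~a -> b): greatest fixpoint, start Z0 = {t0, t2, t3, t4, t5, t6}, keep only states in Sat with some successor in Z. Already a fixed point.
Sat(EG (~a -> b)) = {t0, t2, t3, t4, t5, t6}
AF (EG (~a -> b)): least fixpoint, start Z0 = {t0, t2, t3, t4, t5, t6}, add states with every successor in Z. Already a fixed point.
Sat(AF (EG (~a -> b))) = {t0, t2, t3, t4, t5, t6}

{t0, t2, t3, t4, t5, t6}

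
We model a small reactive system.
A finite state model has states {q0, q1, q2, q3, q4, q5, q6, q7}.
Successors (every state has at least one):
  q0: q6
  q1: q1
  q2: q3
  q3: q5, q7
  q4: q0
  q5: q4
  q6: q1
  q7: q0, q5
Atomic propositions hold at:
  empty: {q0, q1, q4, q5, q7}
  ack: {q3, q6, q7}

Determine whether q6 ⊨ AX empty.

Yes

Sat(AX empty) = {s : every successor in {q0, q1, q4, q5, q7}} = {q1, q3, q4, q5, q6, q7}
q6 ∈ Sat(AX empty) = {q1, q3, q4, q5, q6, q7}, so the formula holds at q6.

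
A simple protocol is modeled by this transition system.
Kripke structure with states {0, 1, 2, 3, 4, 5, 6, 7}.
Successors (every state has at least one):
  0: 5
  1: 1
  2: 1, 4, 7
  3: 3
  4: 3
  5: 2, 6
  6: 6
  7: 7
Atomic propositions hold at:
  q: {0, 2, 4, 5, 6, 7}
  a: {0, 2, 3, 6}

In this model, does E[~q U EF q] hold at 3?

Sat(~q) = {1, 3}
EF q: least fixpoint, start Z0 = {0, 2, 4, 5, 6, 7}, add states with some successor in Z. Already a fixed point.
Sat(EF q) = {0, 2, 4, 5, 6, 7}
E[~q U EF q]: least fixpoint, start Z0 = Sat(EF q) = {0, 2, 4, 5, 6, 7}, add states in Sat(~q) with some successor in Z. Already a fixed point.
Sat(E[~q U EF q]) = {0, 2, 4, 5, 6, 7}
3 ∉ Sat(E[~q U EF q]) = {0, 2, 4, 5, 6, 7}, so the formula does not hold at 3.

No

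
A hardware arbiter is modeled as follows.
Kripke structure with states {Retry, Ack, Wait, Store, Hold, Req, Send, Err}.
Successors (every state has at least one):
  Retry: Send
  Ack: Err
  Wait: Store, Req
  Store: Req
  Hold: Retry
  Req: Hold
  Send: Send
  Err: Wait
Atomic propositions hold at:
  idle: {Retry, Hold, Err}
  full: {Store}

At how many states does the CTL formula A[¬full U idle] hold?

Sat(¬full) = {Retry, Ack, Wait, Hold, Req, Send, Err}
A[¬full U idle]: least fixpoint, start Z0 = Sat(idle) = {Retry, Hold, Err}, add states in Sat(¬full) with every successor in Z. Z1 = {Retry, Ack, Hold, Req, Err}; fixed.
Sat(A[¬full U idle]) = {Retry, Ack, Hold, Req, Err}
|Sat(A[¬full U idle])| = |{Retry, Ack, Hold, Req, Err}| = 5.

5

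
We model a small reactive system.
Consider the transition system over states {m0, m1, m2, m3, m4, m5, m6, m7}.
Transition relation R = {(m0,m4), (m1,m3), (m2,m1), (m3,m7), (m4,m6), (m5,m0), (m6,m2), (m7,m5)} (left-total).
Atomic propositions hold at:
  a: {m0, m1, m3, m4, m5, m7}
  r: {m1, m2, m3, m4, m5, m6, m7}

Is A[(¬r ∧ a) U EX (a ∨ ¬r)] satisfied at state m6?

No

Sat(¬r) = {m0}
Sat(¬r ∧ a) = {m0}
Sat(a ∨ ¬r) = {m0, m1, m3, m4, m5, m7}
Sat(EX (a ∨ ¬r)) = {s : some successor in {m0, m1, m3, m4, m5, m7}} = {m0, m1, m2, m3, m5, m7}
A[(¬r ∧ a) U EX (a ∨ ¬r)]: least fixpoint, start Z0 = Sat(EX (a ∨ ¬r)) = {m0, m1, m2, m3, m5, m7}, add states in Sat(¬r ∧ a) with every successor in Z. Already a fixed point.
Sat(A[(¬r ∧ a) U EX (a ∨ ¬r)]) = {m0, m1, m2, m3, m5, m7}
m6 ∉ Sat(A[(¬r ∧ a) U EX (a ∨ ¬r)]) = {m0, m1, m2, m3, m5, m7}, so the formula does not hold at m6.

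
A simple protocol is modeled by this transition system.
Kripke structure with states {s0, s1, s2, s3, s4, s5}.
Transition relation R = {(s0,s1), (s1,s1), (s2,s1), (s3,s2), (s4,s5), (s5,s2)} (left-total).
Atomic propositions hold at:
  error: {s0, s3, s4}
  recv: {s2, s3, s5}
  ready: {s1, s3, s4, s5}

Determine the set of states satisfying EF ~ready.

{s0, s2, s3, s4, s5}

Sat(~ready) = {s0, s2}
EF ~ready: least fixpoint, start Z0 = {s0, s2}, add states with some successor in Z. Z1 = {s0, s2, s3, s5}; Z2 = {s0, s2, s3, s4, s5}; fixed.
Sat(EF ~ready) = {s0, s2, s3, s4, s5}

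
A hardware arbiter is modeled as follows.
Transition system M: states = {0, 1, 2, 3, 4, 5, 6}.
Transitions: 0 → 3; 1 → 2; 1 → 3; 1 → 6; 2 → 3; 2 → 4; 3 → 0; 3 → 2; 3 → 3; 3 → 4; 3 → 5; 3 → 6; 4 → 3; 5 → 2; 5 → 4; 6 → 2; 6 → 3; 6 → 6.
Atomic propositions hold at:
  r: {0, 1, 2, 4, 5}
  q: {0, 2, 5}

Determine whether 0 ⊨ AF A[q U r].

A[q U r]: least fixpoint, start Z0 = Sat(r) = {0, 1, 2, 4, 5}, add states in Sat(q) with every successor in Z. Already a fixed point.
Sat(A[q U r]) = {0, 1, 2, 4, 5}
AF A[q U r]: least fixpoint, start Z0 = {0, 1, 2, 4, 5}, add states with every successor in Z. Already a fixed point.
Sat(AF A[q U r]) = {0, 1, 2, 4, 5}
0 ∈ Sat(AF A[q U r]) = {0, 1, 2, 4, 5}, so the formula holds at 0.

Yes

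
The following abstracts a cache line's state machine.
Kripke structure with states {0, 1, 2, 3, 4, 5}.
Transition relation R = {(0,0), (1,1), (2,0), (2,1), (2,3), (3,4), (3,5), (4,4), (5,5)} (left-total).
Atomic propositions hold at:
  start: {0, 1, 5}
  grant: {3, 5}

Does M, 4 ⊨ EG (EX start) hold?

Sat(EX start) = {s : some successor in {0, 1, 5}} = {0, 1, 2, 3, 5}
EG (EX start): greatest fixpoint, start Z0 = {0, 1, 2, 3, 5}, keep only states in Sat with some successor in Z. Already a fixed point.
Sat(EG (EX start)) = {0, 1, 2, 3, 5}
4 ∉ Sat(EG (EX start)) = {0, 1, 2, 3, 5}, so the formula does not hold at 4.

No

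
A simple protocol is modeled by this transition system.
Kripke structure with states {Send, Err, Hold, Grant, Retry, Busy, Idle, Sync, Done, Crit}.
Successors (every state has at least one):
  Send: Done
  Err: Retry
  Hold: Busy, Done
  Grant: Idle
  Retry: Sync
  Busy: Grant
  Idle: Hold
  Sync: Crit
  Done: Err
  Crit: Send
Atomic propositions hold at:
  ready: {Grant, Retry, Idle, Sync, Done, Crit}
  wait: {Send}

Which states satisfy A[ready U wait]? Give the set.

A[ready U wait]: least fixpoint, start Z0 = Sat(wait) = {Send}, add states in Sat(ready) with every successor in Z. Z1 = {Send, Crit}; Z2 = {Send, Sync, Crit}; Z3 = {Send, Retry, Sync, Crit}; fixed.
Sat(A[ready U wait]) = {Send, Retry, Sync, Crit}

{Send, Retry, Sync, Crit}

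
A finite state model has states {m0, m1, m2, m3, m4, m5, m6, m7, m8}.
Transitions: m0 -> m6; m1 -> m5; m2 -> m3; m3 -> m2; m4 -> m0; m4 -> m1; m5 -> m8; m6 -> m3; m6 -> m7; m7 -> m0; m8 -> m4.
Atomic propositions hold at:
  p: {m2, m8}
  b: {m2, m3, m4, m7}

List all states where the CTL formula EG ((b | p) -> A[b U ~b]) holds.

{m0, m1, m4, m5, m6, m7, m8}

Sat(b | p) = {m2, m3, m4, m7, m8}
Sat(~b) = {m0, m1, m5, m6, m8}
A[b U ~b]: least fixpoint, start Z0 = Sat(~b) = {m0, m1, m5, m6, m8}, add states in Sat(b) with every successor in Z. Z1 = {m0, m1, m4, m5, m6, m7, m8}; fixed.
Sat(A[b U ~b]) = {m0, m1, m4, m5, m6, m7, m8}
Sat((b | p) -> A[b U ~b]) = {m0, m1, m4, m5, m6, m7, m8}
EG ((b | p) -> A[b U ~b]): greatest fixpoint, start Z0 = {m0, m1, m4, m5, m6, m7, m8}, keep only states in Sat with some successor in Z. Already a fixed point.
Sat(EG ((b | p) -> A[b U ~b])) = {m0, m1, m4, m5, m6, m7, m8}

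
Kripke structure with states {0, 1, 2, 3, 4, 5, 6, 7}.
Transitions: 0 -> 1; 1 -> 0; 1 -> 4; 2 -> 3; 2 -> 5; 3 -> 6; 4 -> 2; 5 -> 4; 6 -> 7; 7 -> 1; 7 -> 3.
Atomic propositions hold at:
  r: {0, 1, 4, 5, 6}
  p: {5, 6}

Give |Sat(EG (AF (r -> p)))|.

Sat(r -> p) = {2, 3, 5, 6, 7}
AF (r -> p): least fixpoint, start Z0 = {2, 3, 5, 6, 7}, add states with every successor in Z. Z1 = {2, 3, 4, 5, 6, 7}; fixed.
Sat(AF (r -> p)) = {2, 3, 4, 5, 6, 7}
EG (AF (r -> p)): greatest fixpoint, start Z0 = {2, 3, 4, 5, 6, 7}, keep only states in Sat with some successor in Z. Already a fixed point.
Sat(EG (AF (r -> p))) = {2, 3, 4, 5, 6, 7}
|Sat(EG (AF (r -> p)))| = |{2, 3, 4, 5, 6, 7}| = 6.

6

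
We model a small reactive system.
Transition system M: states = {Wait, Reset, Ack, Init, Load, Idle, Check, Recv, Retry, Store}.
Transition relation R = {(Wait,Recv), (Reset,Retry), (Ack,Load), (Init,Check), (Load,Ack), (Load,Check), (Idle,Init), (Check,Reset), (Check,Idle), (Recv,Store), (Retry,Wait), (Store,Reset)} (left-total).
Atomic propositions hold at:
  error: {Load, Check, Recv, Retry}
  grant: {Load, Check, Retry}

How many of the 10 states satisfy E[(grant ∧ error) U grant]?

Sat(grant ∧ error) = {Load, Check, Retry}
E[(grant ∧ error) U grant]: least fixpoint, start Z0 = Sat(grant) = {Load, Check, Retry}, add states in Sat(grant ∧ error) with some successor in Z. Already a fixed point.
Sat(E[(grant ∧ error) U grant]) = {Load, Check, Retry}
|Sat(E[(grant ∧ error) U grant])| = |{Load, Check, Retry}| = 3.

3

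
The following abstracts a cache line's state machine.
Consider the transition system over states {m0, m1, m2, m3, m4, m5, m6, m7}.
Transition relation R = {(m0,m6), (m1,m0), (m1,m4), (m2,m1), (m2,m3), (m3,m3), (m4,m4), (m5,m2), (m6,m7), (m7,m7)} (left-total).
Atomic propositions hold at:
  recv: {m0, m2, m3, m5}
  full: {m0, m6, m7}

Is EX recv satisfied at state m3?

Sat(EX recv) = {s : some successor in {m0, m2, m3, m5}} = {m1, m2, m3, m5}
m3 ∈ Sat(EX recv) = {m1, m2, m3, m5}, so the formula holds at m3.

Yes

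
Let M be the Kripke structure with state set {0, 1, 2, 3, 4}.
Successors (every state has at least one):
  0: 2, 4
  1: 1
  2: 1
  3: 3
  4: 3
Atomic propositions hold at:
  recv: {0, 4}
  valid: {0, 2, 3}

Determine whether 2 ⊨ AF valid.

AF valid: least fixpoint, start Z0 = {0, 2, 3}, add states with every successor in Z. Z1 = {0, 2, 3, 4}; fixed.
Sat(AF valid) = {0, 2, 3, 4}
2 ∈ Sat(AF valid) = {0, 2, 3, 4}, so the formula holds at 2.

Yes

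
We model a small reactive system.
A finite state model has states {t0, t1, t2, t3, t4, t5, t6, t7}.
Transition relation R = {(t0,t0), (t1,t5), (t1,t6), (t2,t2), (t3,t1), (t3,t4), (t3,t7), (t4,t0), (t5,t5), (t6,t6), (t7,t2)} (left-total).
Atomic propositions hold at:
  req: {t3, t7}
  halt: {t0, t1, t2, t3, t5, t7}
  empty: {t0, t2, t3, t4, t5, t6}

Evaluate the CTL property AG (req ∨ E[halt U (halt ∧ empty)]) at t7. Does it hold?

Yes

Sat(halt ∧ empty) = {t0, t2, t3, t5}
E[halt U (halt ∧ empty)]: least fixpoint, start Z0 = Sat((halt ∧ empty)) = {t0, t2, t3, t5}, add states in Sat(halt) with some successor in Z. Z1 = {t0, t1, t2, t3, t5, t7}; fixed.
Sat(E[halt U (halt ∧ empty)]) = {t0, t1, t2, t3, t5, t7}
Sat(req ∨ E[halt U (halt ∧ empty)]) = {t0, t1, t2, t3, t5, t7}
AG (req ∨ E[halt U (halt ∧ empty)]): greatest fixpoint, start Z0 = {t0, t1, t2, t3, t5, t7}, keep only states in Sat with every successor in Z. Z1 = {t0, t2, t5, t7}; fixed.
Sat(AG (req ∨ E[halt U (halt ∧ empty)])) = {t0, t2, t5, t7}
t7 ∈ Sat(AG (req ∨ E[halt U (halt ∧ empty)])) = {t0, t2, t5, t7}, so the formula holds at t7.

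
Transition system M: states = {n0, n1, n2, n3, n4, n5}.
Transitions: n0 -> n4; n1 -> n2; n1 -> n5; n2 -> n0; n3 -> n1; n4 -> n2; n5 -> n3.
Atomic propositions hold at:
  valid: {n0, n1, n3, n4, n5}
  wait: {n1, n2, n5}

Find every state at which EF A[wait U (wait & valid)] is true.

{n1, n3, n5}

Sat(wait & valid) = {n1, n5}
A[wait U (wait & valid)]: least fixpoint, start Z0 = Sat((wait & valid)) = {n1, n5}, add states in Sat(wait) with every successor in Z. Already a fixed point.
Sat(A[wait U (wait & valid)]) = {n1, n5}
EF A[wait U (wait & valid)]: least fixpoint, start Z0 = {n1, n5}, add states with some successor in Z. Z1 = {n1, n3, n5}; fixed.
Sat(EF A[wait U (wait & valid)]) = {n1, n3, n5}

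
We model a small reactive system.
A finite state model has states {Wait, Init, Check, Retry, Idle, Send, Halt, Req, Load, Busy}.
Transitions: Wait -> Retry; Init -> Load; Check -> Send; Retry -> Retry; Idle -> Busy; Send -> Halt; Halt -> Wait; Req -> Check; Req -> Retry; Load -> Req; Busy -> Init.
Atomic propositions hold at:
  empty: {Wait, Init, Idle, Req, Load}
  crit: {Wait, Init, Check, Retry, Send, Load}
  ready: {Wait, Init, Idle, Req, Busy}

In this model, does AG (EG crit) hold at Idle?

EG crit: greatest fixpoint, start Z0 = {Wait, Init, Check, Retry, Send, Load}, keep only states in Sat with some successor in Z. Z1 = {Wait, Init, Check, Retry}; Z2 = {Wait, Retry}; fixed.
Sat(EG crit) = {Wait, Retry}
AG (EG crit): greatest fixpoint, start Z0 = {Wait, Retry}, keep only states in Sat with every successor in Z. Already a fixed point.
Sat(AG (EG crit)) = {Wait, Retry}
Idle ∉ Sat(AG (EG crit)) = {Wait, Retry}, so the formula does not hold at Idle.

No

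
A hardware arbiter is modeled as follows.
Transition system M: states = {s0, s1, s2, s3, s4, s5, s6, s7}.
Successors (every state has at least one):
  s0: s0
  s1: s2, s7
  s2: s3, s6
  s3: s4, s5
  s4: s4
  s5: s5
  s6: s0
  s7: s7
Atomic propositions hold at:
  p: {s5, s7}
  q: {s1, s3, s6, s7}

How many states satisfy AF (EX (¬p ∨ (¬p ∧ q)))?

6

Sat(¬p) = {s0, s1, s2, s3, s4, s6}
Sat(¬p ∧ q) = {s1, s3, s6}
Sat(¬p ∨ (¬p ∧ q)) = {s0, s1, s2, s3, s4, s6}
Sat(EX (¬p ∨ (¬p ∧ q))) = {s : some successor in {s0, s1, s2, s3, s4, s6}} = {s0, s1, s2, s3, s4, s6}
AF (EX (¬p ∨ (¬p ∧ q))): least fixpoint, start Z0 = {s0, s1, s2, s3, s4, s6}, add states with every successor in Z. Already a fixed point.
Sat(AF (EX (¬p ∨ (¬p ∧ q)))) = {s0, s1, s2, s3, s4, s6}
|Sat(AF (EX (¬p ∨ (¬p ∧ q))))| = |{s0, s1, s2, s3, s4, s6}| = 6.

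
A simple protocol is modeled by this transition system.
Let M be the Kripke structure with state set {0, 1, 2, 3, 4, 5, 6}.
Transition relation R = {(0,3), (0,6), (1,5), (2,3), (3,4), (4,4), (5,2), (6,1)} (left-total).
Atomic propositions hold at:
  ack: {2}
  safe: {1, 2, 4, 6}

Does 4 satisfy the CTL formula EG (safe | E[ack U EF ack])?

Yes

EF ack: least fixpoint, start Z0 = {2}, add states with some successor in Z. Z1 = {2, 5}; Z2 = {1, 2, 5}; Z3 = {1, 2, 5, 6}; Z4 = {0, 1, 2, 5, 6}; fixed.
Sat(EF ack) = {0, 1, 2, 5, 6}
E[ack U EF ack]: least fixpoint, start Z0 = Sat(EF ack) = {0, 1, 2, 5, 6}, add states in Sat(ack) with some successor in Z. Already a fixed point.
Sat(E[ack U EF ack]) = {0, 1, 2, 5, 6}
Sat(safe | E[ack U EF ack]) = {0, 1, 2, 4, 5, 6}
EG (safe | E[ack U EF ack]): greatest fixpoint, start Z0 = {0, 1, 2, 4, 5, 6}, keep only states in Sat with some successor in Z. Z1 = {0, 1, 4, 5, 6}; Z2 = {0, 1, 4, 6}; Z3 = {0, 4, 6}; Z4 = {0, 4}; Z5 = {4}; fixed.
Sat(EG (safe | E[ack U EF ack])) = {4}
4 ∈ Sat(EG (safe | E[ack U EF ack])) = {4}, so the formula holds at 4.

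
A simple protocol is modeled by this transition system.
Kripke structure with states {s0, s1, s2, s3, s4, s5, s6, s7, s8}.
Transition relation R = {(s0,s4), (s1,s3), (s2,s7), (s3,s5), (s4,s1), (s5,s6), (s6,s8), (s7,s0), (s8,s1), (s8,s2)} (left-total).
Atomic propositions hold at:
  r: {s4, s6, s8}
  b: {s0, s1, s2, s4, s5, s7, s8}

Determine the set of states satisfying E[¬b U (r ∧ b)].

Sat(¬b) = {s3, s6}
Sat(r ∧ b) = {s4, s8}
E[¬b U (r ∧ b)]: least fixpoint, start Z0 = Sat((r ∧ b)) = {s4, s8}, add states in Sat(¬b) with some successor in Z. Z1 = {s4, s6, s8}; fixed.
Sat(E[¬b U (r ∧ b)]) = {s4, s6, s8}

{s4, s6, s8}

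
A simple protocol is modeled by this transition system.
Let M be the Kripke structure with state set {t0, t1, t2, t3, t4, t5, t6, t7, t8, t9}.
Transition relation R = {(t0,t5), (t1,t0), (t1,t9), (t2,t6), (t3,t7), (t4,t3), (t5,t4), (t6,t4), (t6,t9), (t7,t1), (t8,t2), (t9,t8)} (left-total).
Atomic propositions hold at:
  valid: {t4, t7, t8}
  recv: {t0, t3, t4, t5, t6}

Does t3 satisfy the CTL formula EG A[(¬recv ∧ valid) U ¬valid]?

Sat(¬recv) = {t1, t2, t7, t8, t9}
Sat(¬recv ∧ valid) = {t7, t8}
Sat(¬valid) = {t0, t1, t2, t3, t5, t6, t9}
A[(¬recv ∧ valid) U ¬valid]: least fixpoint, start Z0 = Sat(¬valid) = {t0, t1, t2, t3, t5, t6, t9}, add states in Sat(¬recv ∧ valid) with every successor in Z. Z1 = {t0, t1, t2, t3, t5, t6, t7, t8, t9}; fixed.
Sat(A[(¬recv ∧ valid) U ¬valid]) = {t0, t1, t2, t3, t5, t6, t7, t8, t9}
EG A[(¬recv ∧ valid) U ¬valid]: greatest fixpoint, start Z0 = {t0, t1, t2, t3, t5, t6, t7, t8, t9}, keep only states in Sat with some successor in Z. Z1 = {t0, t1, t2, t3, t6, t7, t8, t9}; Z2 = {t1, t2, t3, t6, t7, t8, t9}; fixed.
Sat(EG A[(¬recv ∧ valid) U ¬valid]) = {t1, t2, t3, t6, t7, t8, t9}
t3 ∈ Sat(EG A[(¬recv ∧ valid) U ¬valid]) = {t1, t2, t3, t6, t7, t8, t9}, so the formula holds at t3.

Yes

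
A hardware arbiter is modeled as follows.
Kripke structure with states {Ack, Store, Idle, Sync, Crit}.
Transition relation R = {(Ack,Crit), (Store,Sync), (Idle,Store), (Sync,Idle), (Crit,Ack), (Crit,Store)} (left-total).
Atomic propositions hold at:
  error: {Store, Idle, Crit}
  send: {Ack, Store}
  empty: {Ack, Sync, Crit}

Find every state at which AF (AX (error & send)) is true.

{Store, Idle, Sync}

Sat(error & send) = {Store}
Sat(AX (error & send)) = {s : every successor in {Store}} = {Idle}
AF (AX (error & send)): least fixpoint, start Z0 = {Idle}, add states with every successor in Z. Z1 = {Idle, Sync}; Z2 = {Store, Idle, Sync}; fixed.
Sat(AF (AX (error & send))) = {Store, Idle, Sync}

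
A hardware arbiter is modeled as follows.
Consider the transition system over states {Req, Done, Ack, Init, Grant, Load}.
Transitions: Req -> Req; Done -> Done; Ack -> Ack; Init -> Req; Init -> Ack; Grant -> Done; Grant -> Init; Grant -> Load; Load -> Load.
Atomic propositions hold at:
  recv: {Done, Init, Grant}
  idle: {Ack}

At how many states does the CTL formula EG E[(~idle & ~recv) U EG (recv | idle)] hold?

Sat(~idle) = {Req, Done, Init, Grant, Load}
Sat(~recv) = {Req, Ack, Load}
Sat(~idle & ~recv) = {Req, Load}
Sat(recv | idle) = {Done, Ack, Init, Grant}
EG (recv | idle): greatest fixpoint, start Z0 = {Done, Ack, Init, Grant}, keep only states in Sat with some successor in Z. Already a fixed point.
Sat(EG (recv | idle)) = {Done, Ack, Init, Grant}
E[(~idle & ~recv) U EG (recv | idle)]: least fixpoint, start Z0 = Sat(EG (recv | idle)) = {Done, Ack, Init, Grant}, add states in Sat(~idle & ~recv) with some successor in Z. Already a fixed point.
Sat(E[(~idle & ~recv) U EG (recv | idle)]) = {Done, Ack, Init, Grant}
EG E[(~idle & ~recv) U EG (recv | idle)]: greatest fixpoint, start Z0 = {Done, Ack, Init, Grant}, keep only states in Sat with some successor in Z. Already a fixed point.
Sat(EG E[(~idle & ~recv) U EG (recv | idle)]) = {Done, Ack, Init, Grant}
|Sat(EG E[(~idle & ~recv) U EG (recv | idle)])| = |{Done, Ack, Init, Grant}| = 4.

4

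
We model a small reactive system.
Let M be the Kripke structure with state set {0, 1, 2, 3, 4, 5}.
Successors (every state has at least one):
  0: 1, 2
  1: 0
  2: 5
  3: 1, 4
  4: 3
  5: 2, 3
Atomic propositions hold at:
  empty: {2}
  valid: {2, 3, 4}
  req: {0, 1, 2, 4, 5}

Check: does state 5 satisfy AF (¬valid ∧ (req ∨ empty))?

Sat(¬valid) = {0, 1, 5}
Sat(req ∨ empty) = {0, 1, 2, 4, 5}
Sat(¬valid ∧ (req ∨ empty)) = {0, 1, 5}
AF (¬valid ∧ (req ∨ empty)): least fixpoint, start Z0 = {0, 1, 5}, add states with every successor in Z. Z1 = {0, 1, 2, 5}; fixed.
Sat(AF (¬valid ∧ (req ∨ empty))) = {0, 1, 2, 5}
5 ∈ Sat(AF (¬valid ∧ (req ∨ empty))) = {0, 1, 2, 5}, so the formula holds at 5.

Yes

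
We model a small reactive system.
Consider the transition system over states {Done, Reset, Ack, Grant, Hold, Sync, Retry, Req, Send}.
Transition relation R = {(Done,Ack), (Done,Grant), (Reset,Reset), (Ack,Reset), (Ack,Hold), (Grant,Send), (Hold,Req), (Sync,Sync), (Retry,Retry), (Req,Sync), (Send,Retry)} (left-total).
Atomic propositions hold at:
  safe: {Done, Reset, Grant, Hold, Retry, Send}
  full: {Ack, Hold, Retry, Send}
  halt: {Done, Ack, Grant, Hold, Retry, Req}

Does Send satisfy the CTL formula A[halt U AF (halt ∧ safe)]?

Yes

Sat(halt ∧ safe) = {Done, Grant, Hold, Retry}
AF (halt ∧ safe): least fixpoint, start Z0 = {Done, Grant, Hold, Retry}, add states with every successor in Z. Z1 = {Done, Grant, Hold, Retry, Send}; fixed.
Sat(AF (halt ∧ safe)) = {Done, Grant, Hold, Retry, Send}
A[halt U AF (halt ∧ safe)]: least fixpoint, start Z0 = Sat(AF (halt ∧ safe)) = {Done, Grant, Hold, Retry, Send}, add states in Sat(halt) with every successor in Z. Already a fixed point.
Sat(A[halt U AF (halt ∧ safe)]) = {Done, Grant, Hold, Retry, Send}
Send ∈ Sat(A[halt U AF (halt ∧ safe)]) = {Done, Grant, Hold, Retry, Send}, so the formula holds at Send.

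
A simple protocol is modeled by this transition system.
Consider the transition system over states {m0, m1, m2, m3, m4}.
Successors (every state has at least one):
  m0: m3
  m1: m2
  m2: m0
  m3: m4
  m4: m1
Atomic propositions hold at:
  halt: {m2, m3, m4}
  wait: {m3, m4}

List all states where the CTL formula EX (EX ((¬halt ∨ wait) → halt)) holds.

Sat(¬halt) = {m0, m1}
Sat(¬halt ∨ wait) = {m0, m1, m3, m4}
Sat((¬halt ∨ wait) → halt) = {m2, m3, m4}
Sat(EX ((¬halt ∨ wait) → halt)) = {s : some successor in {m2, m3, m4}} = {m0, m1, m3}
Sat(EX (EX ((¬halt ∨ wait) → halt))) = {s : some successor in {m0, m1, m3}} = {m0, m2, m4}

{m0, m2, m4}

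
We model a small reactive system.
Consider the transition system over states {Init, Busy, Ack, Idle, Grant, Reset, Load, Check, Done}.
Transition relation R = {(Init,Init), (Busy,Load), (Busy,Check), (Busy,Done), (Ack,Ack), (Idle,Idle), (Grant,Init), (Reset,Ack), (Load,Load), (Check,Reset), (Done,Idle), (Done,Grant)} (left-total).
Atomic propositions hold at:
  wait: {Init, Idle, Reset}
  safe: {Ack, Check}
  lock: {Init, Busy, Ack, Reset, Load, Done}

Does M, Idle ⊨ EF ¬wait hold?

No

Sat(¬wait) = {Busy, Ack, Grant, Load, Check, Done}
EF ¬wait: least fixpoint, start Z0 = {Busy, Ack, Grant, Load, Check, Done}, add states with some successor in Z. Z1 = {Busy, Ack, Grant, Reset, Load, Check, Done}; fixed.
Sat(EF ¬wait) = {Busy, Ack, Grant, Reset, Load, Check, Done}
Idle ∉ Sat(EF ¬wait) = {Busy, Ack, Grant, Reset, Load, Check, Done}, so the formula does not hold at Idle.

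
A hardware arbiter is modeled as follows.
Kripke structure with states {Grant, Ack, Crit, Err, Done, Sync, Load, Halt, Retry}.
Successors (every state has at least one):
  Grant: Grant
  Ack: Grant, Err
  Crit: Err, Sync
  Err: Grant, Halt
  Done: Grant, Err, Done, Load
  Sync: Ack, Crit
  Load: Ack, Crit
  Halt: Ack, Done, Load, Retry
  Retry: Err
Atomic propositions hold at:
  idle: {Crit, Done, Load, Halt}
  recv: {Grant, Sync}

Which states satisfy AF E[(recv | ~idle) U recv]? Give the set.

{Grant, Ack, Crit, Err, Sync, Load, Retry}

Sat(~idle) = {Grant, Ack, Err, Sync, Retry}
Sat(recv | ~idle) = {Grant, Ack, Err, Sync, Retry}
E[(recv | ~idle) U recv]: least fixpoint, start Z0 = Sat(recv) = {Grant, Sync}, add states in Sat(recv | ~idle) with some successor in Z. Z1 = {Grant, Ack, Err, Sync}; Z2 = {Grant, Ack, Err, Sync, Retry}; fixed.
Sat(E[(recv | ~idle) U recv]) = {Grant, Ack, Err, Sync, Retry}
AF E[(recv | ~idle) U recv]: least fixpoint, start Z0 = {Grant, Ack, Err, Sync, Retry}, add states with every successor in Z. Z1 = {Grant, Ack, Crit, Err, Sync, Retry}; Z2 = {Grant, Ack, Crit, Err, Sync, Load, Retry}; fixed.
Sat(AF E[(recv | ~idle) U recv]) = {Grant, Ack, Crit, Err, Sync, Load, Retry}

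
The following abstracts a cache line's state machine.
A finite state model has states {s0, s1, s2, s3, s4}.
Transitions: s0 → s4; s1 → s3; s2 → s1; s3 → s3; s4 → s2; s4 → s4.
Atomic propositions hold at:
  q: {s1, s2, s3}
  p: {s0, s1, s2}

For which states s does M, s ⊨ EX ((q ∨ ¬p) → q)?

Sat(¬p) = {s3, s4}
Sat(q ∨ ¬p) = {s1, s2, s3, s4}
Sat((q ∨ ¬p) → q) = {s0, s1, s2, s3}
Sat(EX ((q ∨ ¬p) → q)) = {s : some successor in {s0, s1, s2, s3}} = {s1, s2, s3, s4}

{s1, s2, s3, s4}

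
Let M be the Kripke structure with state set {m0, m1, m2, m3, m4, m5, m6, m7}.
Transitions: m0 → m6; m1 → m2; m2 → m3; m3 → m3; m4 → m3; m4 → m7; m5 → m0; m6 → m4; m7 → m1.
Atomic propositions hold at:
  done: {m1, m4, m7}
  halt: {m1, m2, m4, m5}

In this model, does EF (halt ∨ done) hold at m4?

Yes

Sat(halt ∨ done) = {m1, m2, m4, m5, m7}
EF (halt ∨ done): least fixpoint, start Z0 = {m1, m2, m4, m5, m7}, add states with some successor in Z. Z1 = {m1, m2, m4, m5, m6, m7}; Z2 = {m0, m1, m2, m4, m5, m6, m7}; fixed.
Sat(EF (halt ∨ done)) = {m0, m1, m2, m4, m5, m6, m7}
m4 ∈ Sat(EF (halt ∨ done)) = {m0, m1, m2, m4, m5, m6, m7}, so the formula holds at m4.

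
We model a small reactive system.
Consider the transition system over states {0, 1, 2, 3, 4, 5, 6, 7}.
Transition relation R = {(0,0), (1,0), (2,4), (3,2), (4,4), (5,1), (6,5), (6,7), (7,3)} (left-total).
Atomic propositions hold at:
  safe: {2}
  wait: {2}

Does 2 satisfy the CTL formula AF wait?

AF wait: least fixpoint, start Z0 = {2}, add states with every successor in Z. Z1 = {2, 3}; Z2 = {2, 3, 7}; fixed.
Sat(AF wait) = {2, 3, 7}
2 ∈ Sat(AF wait) = {2, 3, 7}, so the formula holds at 2.

Yes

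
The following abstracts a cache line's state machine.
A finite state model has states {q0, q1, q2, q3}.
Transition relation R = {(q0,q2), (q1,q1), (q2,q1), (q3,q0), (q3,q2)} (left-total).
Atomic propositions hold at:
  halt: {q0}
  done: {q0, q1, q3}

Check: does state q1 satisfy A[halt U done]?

Yes

A[halt U done]: least fixpoint, start Z0 = Sat(done) = {q0, q1, q3}, add states in Sat(halt) with every successor in Z. Already a fixed point.
Sat(A[halt U done]) = {q0, q1, q3}
q1 ∈ Sat(A[halt U done]) = {q0, q1, q3}, so the formula holds at q1.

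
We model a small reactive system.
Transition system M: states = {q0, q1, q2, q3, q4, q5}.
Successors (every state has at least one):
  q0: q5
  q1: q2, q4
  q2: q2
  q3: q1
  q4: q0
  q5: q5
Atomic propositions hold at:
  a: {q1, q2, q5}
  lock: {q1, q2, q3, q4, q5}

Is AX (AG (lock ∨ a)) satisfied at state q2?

Yes

Sat(lock ∨ a) = {q1, q2, q3, q4, q5}
AG (lock ∨ a): greatest fixpoint, start Z0 = {q1, q2, q3, q4, q5}, keep only states in Sat with every successor in Z. Z1 = {q1, q2, q3, q5}; Z2 = {q2, q3, q5}; Z3 = {q2, q5}; fixed.
Sat(AG (lock ∨ a)) = {q2, q5}
Sat(AX (AG (lock ∨ a))) = {s : every successor in {q2, q5}} = {q0, q2, q5}
q2 ∈ Sat(AX (AG (lock ∨ a))) = {q0, q2, q5}, so the formula holds at q2.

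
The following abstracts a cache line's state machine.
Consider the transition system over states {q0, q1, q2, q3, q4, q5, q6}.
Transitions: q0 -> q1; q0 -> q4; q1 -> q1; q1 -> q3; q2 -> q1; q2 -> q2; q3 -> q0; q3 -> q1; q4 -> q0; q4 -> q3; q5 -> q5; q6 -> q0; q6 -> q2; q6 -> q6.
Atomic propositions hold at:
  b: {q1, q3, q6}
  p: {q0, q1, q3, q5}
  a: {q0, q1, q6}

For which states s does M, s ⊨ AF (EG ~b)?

Sat(~b) = {q0, q2, q4, q5}
EG ~b: greatest fixpoint, start Z0 = {q0, q2, q4, q5}, keep only states in Sat with some successor in Z. Already a fixed point.
Sat(EG ~b) = {q0, q2, q4, q5}
AF (EG ~b): least fixpoint, start Z0 = {q0, q2, q4, q5}, add states with every successor in Z. Already a fixed point.
Sat(AF (EG ~b)) = {q0, q2, q4, q5}

{q0, q2, q4, q5}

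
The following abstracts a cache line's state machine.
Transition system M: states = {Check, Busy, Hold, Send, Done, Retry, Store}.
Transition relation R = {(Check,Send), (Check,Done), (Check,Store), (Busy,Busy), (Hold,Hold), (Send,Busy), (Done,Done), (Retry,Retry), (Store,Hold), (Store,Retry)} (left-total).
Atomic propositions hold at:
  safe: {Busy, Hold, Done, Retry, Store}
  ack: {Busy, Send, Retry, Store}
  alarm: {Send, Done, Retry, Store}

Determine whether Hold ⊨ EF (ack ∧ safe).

Sat(ack ∧ safe) = {Busy, Retry, Store}
EF (ack ∧ safe): least fixpoint, start Z0 = {Busy, Retry, Store}, add states with some successor in Z. Z1 = {Check, Busy, Send, Retry, Store}; fixed.
Sat(EF (ack ∧ safe)) = {Check, Busy, Send, Retry, Store}
Hold ∉ Sat(EF (ack ∧ safe)) = {Check, Busy, Send, Retry, Store}, so the formula does not hold at Hold.

No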